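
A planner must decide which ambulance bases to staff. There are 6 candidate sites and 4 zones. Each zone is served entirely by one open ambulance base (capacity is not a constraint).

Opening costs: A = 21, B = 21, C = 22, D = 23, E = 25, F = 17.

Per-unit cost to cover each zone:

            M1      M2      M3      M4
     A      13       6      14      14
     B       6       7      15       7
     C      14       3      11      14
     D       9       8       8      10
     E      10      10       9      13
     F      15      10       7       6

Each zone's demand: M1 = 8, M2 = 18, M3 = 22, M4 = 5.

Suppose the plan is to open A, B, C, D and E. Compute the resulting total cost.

Total cost: 425

Each zone is assigned to its cheapest site among the open ones.
{A, B, C, D, E}: M1→B 6·8=48, M2→C 3·18=54, M3→D 8·22=176, M4→B 7·5=35. Service 313; fixed 112; total 425.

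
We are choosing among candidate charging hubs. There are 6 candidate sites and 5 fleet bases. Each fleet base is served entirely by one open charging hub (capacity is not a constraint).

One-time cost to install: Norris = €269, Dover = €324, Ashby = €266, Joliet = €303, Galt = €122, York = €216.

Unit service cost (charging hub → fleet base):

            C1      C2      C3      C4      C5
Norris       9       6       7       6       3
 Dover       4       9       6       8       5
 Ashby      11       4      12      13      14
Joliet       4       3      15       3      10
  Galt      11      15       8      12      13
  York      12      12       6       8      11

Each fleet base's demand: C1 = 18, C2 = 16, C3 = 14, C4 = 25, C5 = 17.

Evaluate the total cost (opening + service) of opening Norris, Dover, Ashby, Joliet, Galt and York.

Total cost: 1830

Each fleet base is assigned to its cheapest site among the open ones.
{Norris, Dover, Ashby, Joliet, Galt, York}: C1→Dover 4·18=72, C2→Joliet 3·16=48, C3→Dover 6·14=84, C4→Joliet 3·25=75, C5→Norris 3·17=51. Service 330; fixed 1500; total 1830.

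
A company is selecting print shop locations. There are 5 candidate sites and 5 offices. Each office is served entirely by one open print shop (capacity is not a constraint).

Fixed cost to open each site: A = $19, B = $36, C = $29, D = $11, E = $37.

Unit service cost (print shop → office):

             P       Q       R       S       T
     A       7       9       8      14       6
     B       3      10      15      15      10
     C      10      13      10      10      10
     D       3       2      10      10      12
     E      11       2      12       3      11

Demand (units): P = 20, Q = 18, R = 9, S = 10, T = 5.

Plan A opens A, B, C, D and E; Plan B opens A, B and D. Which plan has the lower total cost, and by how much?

Plan A: {A, B, C, D, E}: P→B 3·20=60, Q→D 2·18=36, R→A 8·9=72, S→E 3·10=30, T→A 6·5=30. Service 228; fixed 132; total 360.
Plan B: {A, B, D}: P→B 3·20=60, Q→D 2·18=36, R→A 8·9=72, S→D 10·10=100, T→A 6·5=30. Service 298; fixed 66; total 364.
Difference: |360 − 364| = 4.

Plan A is cheaper by 4.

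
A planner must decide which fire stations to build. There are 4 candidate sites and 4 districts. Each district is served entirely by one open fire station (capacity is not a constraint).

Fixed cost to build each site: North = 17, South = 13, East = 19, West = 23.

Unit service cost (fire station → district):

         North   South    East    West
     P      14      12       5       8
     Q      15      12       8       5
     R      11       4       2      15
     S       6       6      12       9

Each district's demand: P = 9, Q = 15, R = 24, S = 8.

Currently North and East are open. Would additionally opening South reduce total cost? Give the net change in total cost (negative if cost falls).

Current service cost with {North, East}: 261.
Adding South: each district re-picks its cheapest; new service cost 261, saving 0.
Extra fixed cost: 13. Net change = 13 − 0 = 13.
(Totals: 297 → 310.)

No — net change +13 (cost rises by 13).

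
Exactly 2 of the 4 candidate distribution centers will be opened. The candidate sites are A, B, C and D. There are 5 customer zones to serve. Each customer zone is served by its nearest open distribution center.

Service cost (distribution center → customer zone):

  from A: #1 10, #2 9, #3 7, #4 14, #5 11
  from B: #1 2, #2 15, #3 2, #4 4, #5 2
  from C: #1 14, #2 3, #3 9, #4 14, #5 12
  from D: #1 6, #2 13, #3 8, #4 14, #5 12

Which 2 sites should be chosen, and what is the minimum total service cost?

Choose B and C; total service cost 13.

With exactly 2 open, each customer zone uses its cheapest among the chosen.
{B, C}: #1→B 2, #2→C 3, #3→B 2, #4→B 4, #5→B 2. Service cost 13.
{A, B}: service cost 19
{B, D}: service cost 23
Among all 6 size-2 choices, {B, C} is lowest.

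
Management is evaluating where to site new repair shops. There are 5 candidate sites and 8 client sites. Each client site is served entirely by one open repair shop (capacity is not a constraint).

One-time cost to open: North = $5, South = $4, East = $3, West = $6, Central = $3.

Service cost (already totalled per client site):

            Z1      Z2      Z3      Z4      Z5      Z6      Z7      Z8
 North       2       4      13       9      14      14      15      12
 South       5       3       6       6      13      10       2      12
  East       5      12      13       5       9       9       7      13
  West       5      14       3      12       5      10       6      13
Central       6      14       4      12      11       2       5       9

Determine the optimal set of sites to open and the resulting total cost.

For any fixed open set, each client site goes to its cheapest open site; total = fixed + service.
{South, West, Central}: Z1→South 5, Z2→South 3, Z3→West 3, Z4→South 6, Z5→West 5, Z6→Central 2, Z7→South 2, Z8→Central 9. Service 35; fixed 13; total 48.
{South, East, Central}: service 39 + fixed 10 = 49
{South, Central}: Z1→South 5, Z2→South 3, Z3→Central 4, Z4→South 6, Z5→Central 11, Z6→Central 2, Z7→South 2, Z8→Central 9. Service 42; fixed 7; total 49.
{North, South, East, West, Central}: service 31 + fixed 21 = 52
No other subset beats 48.

Open South, West and Central; minimum total cost 48.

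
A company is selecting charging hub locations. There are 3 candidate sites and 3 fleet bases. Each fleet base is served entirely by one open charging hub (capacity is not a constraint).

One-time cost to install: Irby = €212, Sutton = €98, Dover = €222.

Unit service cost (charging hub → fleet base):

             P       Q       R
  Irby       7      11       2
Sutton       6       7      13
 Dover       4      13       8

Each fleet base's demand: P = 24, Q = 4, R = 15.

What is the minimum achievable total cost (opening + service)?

Minimum total cost: 454

For any fixed open set, each fleet base goes to its cheapest open site; total = fixed + service.
{Irby}: P→Irby 7·24=168, Q→Irby 11·4=44, R→Irby 2·15=30. Service 242; fixed 212; total 454.
{Sutton}: service 367 + fixed 98 = 465
{Dover}: service 268 + fixed 222 = 490
{Irby, Sutton, Dover}: service 154 + fixed 532 = 686
No other subset beats 454.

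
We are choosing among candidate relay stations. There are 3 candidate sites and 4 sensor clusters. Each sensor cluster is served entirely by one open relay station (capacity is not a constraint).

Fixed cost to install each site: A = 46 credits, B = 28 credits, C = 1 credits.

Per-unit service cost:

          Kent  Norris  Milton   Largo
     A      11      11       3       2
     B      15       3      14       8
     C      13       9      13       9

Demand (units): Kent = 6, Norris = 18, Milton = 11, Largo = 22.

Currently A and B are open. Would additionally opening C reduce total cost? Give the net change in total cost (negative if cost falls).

Current service cost with {A, B}: 197.
Adding C: each sensor cluster re-picks its cheapest; new service cost 197, saving 0.
Extra fixed cost: 1. Net change = 1 − 0 = 1.
(Totals: 271 → 272.)

No — net change +1 (cost rises by 1).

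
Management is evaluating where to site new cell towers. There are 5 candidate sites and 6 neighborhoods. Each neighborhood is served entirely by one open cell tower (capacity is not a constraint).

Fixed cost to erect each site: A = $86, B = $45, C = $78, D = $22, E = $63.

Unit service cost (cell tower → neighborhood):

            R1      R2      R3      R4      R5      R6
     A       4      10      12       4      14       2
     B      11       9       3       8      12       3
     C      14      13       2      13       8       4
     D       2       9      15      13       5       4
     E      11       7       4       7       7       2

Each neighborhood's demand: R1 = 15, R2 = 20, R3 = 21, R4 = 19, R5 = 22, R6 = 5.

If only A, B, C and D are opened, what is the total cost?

Total cost: 679

Each neighborhood is assigned to its cheapest site among the open ones.
{A, B, C, D}: R1→D 2·15=30, R2→B 9·20=180, R3→C 2·21=42, R4→A 4·19=76, R5→D 5·22=110, R6→A 2·5=10. Service 448; fixed 231; total 679.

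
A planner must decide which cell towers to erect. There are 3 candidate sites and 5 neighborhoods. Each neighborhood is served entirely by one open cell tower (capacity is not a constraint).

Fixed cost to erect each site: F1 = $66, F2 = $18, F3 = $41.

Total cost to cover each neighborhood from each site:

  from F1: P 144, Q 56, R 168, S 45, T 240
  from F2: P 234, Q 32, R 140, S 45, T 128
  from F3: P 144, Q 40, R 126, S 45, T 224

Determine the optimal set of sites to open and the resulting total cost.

Open F2 and F3; minimum total cost 534.

For any fixed open set, each neighborhood goes to its cheapest open site; total = fixed + service.
{F2, F3}: P→F3 144, Q→F2 32, R→F3 126, S→F2 45, T→F2 128. Service 475; fixed 59; total 534.
{F1, F2}: service 489 + fixed 84 = 573
{F2}: service 579 + fixed 18 = 597
{F1, F2, F3}: service 475 + fixed 125 = 600
No other subset beats 534.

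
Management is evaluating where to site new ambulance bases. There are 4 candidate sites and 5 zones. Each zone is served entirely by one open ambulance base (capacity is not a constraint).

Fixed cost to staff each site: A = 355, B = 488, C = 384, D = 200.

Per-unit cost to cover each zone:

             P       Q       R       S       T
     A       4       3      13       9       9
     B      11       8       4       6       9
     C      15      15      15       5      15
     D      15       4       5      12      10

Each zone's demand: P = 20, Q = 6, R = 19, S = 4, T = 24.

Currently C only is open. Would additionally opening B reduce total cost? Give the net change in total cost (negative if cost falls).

Current service cost with {C}: 1055.
Adding B: each zone re-picks its cheapest; new service cost 580, saving 475.
Extra fixed cost: 488. Net change = 488 − 475 = 13.
(Totals: 1439 → 1452.)

No — net change +13 (cost rises by 13).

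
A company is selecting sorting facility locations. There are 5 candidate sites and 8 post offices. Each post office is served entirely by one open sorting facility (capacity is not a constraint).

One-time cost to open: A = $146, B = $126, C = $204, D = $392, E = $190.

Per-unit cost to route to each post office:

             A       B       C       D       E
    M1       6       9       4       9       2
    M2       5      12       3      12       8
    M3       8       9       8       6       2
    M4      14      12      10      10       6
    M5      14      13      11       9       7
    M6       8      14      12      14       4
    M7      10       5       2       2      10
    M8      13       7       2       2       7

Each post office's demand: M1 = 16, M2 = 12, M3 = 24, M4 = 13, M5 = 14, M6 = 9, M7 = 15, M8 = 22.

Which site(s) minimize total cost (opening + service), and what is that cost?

For any fixed open set, each post office goes to its cheapest open site; total = fixed + service.
{C, E}: M1→E 2·16=32, M2→C 3·12=36, M3→E 2·24=48, M4→E 6·13=78, M5→E 7·14=98, M6→E 4·9=36, M7→C 2·15=30, M8→C 2·22=44. Service 402; fixed 394; total 796.
{E}: service 692 + fixed 190 = 882
{B, C, E}: service 402 + fixed 520 = 922
{A, B, C, D, E}: M1→E 2·16=32, M2→C 3·12=36, M3→E 2·24=48, M4→E 6·13=78, M5→E 7·14=98, M6→E 4·9=36, M7→C 2·15=30, M8→C 2·22=44. Service 402; fixed 1058; total 1460.
No other subset beats 796.

Open C and E; minimum total cost 796.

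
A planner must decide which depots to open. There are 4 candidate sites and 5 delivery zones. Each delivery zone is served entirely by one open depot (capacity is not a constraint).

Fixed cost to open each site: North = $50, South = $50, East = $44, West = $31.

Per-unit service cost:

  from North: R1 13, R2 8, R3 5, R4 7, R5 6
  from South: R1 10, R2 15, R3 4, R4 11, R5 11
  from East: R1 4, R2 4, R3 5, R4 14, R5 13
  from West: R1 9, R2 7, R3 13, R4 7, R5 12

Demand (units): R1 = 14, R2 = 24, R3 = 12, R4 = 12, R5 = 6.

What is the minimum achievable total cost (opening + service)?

For any fixed open set, each delivery zone goes to its cheapest open site; total = fixed + service.
{North, East}: R1→East 4·14=56, R2→East 4·24=96, R3→North 5·12=60, R4→North 7·12=84, R5→North 6·6=36. Service 332; fixed 94; total 426.
{East, West}: service 368 + fixed 75 = 443
{North, East, West}: service 332 + fixed 125 = 457
{North, South, East, West}: R1→East 4·14=56, R2→East 4·24=96, R3→South 4·12=48, R4→North 7·12=84, R5→North 6·6=36. Service 320; fixed 175; total 495.
No other subset beats 426.

Minimum total cost: 426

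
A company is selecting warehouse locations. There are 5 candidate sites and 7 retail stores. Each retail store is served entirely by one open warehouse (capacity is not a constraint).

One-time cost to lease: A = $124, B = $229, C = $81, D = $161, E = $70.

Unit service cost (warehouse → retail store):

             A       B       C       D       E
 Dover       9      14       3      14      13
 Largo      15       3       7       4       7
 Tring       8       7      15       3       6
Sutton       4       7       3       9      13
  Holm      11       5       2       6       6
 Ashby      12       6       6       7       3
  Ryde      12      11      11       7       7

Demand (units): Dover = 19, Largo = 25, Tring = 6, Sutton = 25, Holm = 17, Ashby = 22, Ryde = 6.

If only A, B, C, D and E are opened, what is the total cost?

Total cost: 1032

Each retail store is assigned to its cheapest site among the open ones.
{A, B, C, D, E}: Dover→C 3·19=57, Largo→B 3·25=75, Tring→D 3·6=18, Sutton→C 3·25=75, Holm→C 2·17=34, Ashby→E 3·22=66, Ryde→D 7·6=42. Service 367; fixed 665; total 1032.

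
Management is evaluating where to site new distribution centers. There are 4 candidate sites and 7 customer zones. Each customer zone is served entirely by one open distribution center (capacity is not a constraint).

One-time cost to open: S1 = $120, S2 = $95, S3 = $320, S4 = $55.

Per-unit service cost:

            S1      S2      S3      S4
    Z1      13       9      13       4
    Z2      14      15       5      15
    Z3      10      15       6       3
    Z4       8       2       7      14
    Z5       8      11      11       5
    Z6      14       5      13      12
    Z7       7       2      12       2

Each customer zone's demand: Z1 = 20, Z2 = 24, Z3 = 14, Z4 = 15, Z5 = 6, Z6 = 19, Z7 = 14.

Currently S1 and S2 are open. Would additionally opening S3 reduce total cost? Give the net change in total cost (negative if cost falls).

No — net change +48 (cost rises by 48).

Current service cost with {S1, S2}: 857.
Adding S3: each customer zone re-picks its cheapest; new service cost 585, saving 272.
Extra fixed cost: 320. Net change = 320 − 272 = 48.
(Totals: 1072 → 1120.)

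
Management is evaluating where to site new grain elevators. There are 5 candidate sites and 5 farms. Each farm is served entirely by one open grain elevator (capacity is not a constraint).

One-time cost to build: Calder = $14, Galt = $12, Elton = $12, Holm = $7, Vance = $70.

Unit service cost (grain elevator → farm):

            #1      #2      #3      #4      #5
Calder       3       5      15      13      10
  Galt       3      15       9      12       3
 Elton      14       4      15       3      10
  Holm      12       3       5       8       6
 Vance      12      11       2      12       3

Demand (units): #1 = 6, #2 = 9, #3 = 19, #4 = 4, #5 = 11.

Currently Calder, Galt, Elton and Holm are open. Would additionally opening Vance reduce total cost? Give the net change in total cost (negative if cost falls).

No — net change +13 (cost rises by 13).

Current service cost with {Calder, Galt, Elton, Holm}: 185.
Adding Vance: each farm re-picks its cheapest; new service cost 128, saving 57.
Extra fixed cost: 70. Net change = 70 − 57 = 13.
(Totals: 230 → 243.)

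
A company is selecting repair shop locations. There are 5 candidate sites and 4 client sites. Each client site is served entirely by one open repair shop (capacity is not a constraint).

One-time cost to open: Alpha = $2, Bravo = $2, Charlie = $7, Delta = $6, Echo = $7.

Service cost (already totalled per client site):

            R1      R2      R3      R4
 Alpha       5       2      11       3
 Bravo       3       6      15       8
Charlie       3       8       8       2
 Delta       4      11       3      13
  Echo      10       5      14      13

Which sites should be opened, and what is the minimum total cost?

For any fixed open set, each client site goes to its cheapest open site; total = fixed + service.
{Alpha, Delta}: R1→Delta 4, R2→Alpha 2, R3→Delta 3, R4→Alpha 3. Service 12; fixed 8; total 20.
{Alpha, Bravo, Delta}: service 11 + fixed 10 = 21
{Alpha}: service 21 + fixed 2 = 23
{Alpha, Bravo, Charlie, Delta, Echo}: service 10 + fixed 24 = 34
No other subset beats 20.

Open Alpha and Delta; minimum total cost 20.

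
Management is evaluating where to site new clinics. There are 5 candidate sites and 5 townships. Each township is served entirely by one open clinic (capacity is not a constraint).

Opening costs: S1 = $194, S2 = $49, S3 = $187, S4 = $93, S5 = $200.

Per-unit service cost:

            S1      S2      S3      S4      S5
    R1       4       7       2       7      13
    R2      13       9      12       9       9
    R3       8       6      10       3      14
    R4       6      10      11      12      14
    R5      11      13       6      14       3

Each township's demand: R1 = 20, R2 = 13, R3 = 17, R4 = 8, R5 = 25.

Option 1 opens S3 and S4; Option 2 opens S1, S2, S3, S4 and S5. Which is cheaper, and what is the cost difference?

Option 1 is cheaper by 328.

Option 1: {S3, S4}: R1→S3 2·20=40, R2→S4 9·13=117, R3→S4 3·17=51, R4→S3 11·8=88, R5→S3 6·25=150. Service 446; fixed 280; total 726.
Option 2: {S1, S2, S3, S4, S5}: R1→S3 2·20=40, R2→S2 9·13=117, R3→S4 3·17=51, R4→S1 6·8=48, R5→S5 3·25=75. Service 331; fixed 723; total 1054.
Difference: |726 − 1054| = 328.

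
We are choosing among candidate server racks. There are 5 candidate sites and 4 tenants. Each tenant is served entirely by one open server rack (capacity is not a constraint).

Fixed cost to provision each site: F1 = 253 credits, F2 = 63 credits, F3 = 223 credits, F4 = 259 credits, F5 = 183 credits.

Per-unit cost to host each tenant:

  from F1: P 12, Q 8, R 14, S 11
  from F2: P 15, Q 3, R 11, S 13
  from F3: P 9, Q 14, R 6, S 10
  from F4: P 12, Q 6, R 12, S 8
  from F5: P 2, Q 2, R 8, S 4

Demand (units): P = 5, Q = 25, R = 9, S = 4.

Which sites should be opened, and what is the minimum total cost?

Open F5 only; minimum total cost 331.

For any fixed open set, each tenant goes to its cheapest open site; total = fixed + service.
{F5}: P→F5 2·5=10, Q→F5 2·25=50, R→F5 8·9=72, S→F5 4·4=16. Service 148; fixed 183; total 331.
{F2}: service 301 + fixed 63 = 364
{F2, F5}: service 148 + fixed 246 = 394
{F1, F2, F3, F4, F5}: service 130 + fixed 981 = 1111
No other subset beats 331.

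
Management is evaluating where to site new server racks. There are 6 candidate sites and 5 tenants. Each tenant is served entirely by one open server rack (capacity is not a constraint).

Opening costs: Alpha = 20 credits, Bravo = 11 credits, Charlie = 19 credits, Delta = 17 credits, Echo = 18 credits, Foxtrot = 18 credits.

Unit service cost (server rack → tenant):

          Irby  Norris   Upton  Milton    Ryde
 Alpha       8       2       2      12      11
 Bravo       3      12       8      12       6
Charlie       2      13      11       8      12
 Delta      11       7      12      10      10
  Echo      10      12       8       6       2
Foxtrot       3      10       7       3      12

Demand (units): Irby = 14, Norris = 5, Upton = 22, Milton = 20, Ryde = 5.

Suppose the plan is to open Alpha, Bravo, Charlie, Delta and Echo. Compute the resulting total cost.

Each tenant is assigned to its cheapest site among the open ones.
{Alpha, Bravo, Charlie, Delta, Echo}: Irby→Charlie 2·14=28, Norris→Alpha 2·5=10, Upton→Alpha 2·22=44, Milton→Echo 6·20=120, Ryde→Echo 2·5=10. Service 212; fixed 85; total 297.

Total cost: 297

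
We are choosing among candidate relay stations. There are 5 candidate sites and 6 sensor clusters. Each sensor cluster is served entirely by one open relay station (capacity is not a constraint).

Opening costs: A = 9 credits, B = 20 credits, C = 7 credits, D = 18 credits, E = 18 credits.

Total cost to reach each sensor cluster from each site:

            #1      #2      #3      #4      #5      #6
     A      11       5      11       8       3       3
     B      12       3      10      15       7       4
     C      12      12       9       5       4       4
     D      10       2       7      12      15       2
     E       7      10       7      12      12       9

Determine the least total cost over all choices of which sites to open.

Minimum total cost: 50

For any fixed open set, each sensor cluster goes to its cheapest open site; total = fixed + service.
{A}: #1→A 11, #2→A 5, #3→A 11, #4→A 8, #5→A 3, #6→A 3. Service 41; fixed 9; total 50.
{A, C}: #1→A 11, #2→A 5, #3→C 9, #4→C 5, #5→A 3, #6→A 3. Service 36; fixed 16; total 52.
{C}: #1→C 12, #2→C 12, #3→C 9, #4→C 5, #5→C 4, #6→C 4. Service 46; fixed 7; total 53.
{A, B, C, D, E}: #1→E 7, #2→D 2, #3→D 7, #4→C 5, #5→A 3, #6→D 2. Service 26; fixed 72; total 98.
No other subset beats 50.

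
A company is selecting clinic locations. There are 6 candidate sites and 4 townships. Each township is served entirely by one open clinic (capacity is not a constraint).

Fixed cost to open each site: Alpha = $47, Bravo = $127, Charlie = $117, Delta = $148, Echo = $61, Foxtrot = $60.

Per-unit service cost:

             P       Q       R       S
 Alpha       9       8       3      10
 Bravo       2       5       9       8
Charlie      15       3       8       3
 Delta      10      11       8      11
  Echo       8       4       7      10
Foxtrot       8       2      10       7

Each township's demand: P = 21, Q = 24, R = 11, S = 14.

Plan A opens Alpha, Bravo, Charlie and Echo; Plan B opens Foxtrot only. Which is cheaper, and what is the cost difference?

Plan A: {Alpha, Bravo, Charlie, Echo}: P→Bravo 2·21=42, Q→Charlie 3·24=72, R→Alpha 3·11=33, S→Charlie 3·14=42. Service 189; fixed 352; total 541.
Plan B: {Foxtrot}: P→Foxtrot 8·21=168, Q→Foxtrot 2·24=48, R→Foxtrot 10·11=110, S→Foxtrot 7·14=98. Service 424; fixed 60; total 484.
Difference: |541 − 484| = 57.

Plan B is cheaper by 57.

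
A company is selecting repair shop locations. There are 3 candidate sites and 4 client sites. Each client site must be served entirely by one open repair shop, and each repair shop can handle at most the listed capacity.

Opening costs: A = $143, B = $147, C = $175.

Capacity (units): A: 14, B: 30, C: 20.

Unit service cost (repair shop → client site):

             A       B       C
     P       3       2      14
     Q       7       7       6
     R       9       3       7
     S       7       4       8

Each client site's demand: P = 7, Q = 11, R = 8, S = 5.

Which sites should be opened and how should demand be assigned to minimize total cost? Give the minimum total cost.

Open {A, B}: P→B 2·7=14, Q→A 7·11=77, R→B 3·8=24, S→B 4·5=20.
Loads: A carries 11/14, B carries 20/30. Service 135; fixed 290; total 425.
Next best feasible plan costs 432.

Minimum total cost: 425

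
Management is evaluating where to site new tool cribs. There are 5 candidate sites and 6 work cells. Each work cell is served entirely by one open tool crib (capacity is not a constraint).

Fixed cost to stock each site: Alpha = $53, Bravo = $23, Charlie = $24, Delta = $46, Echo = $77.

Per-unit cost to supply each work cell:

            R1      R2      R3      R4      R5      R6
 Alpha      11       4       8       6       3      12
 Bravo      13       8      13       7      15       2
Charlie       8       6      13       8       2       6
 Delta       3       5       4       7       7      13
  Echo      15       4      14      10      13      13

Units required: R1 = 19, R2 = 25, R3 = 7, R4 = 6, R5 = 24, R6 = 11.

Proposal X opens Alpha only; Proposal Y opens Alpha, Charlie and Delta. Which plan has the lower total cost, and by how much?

Proposal Y is cheaper by 200.

Proposal X: {Alpha}: R1→Alpha 11·19=209, R2→Alpha 4·25=100, R3→Alpha 8·7=56, R4→Alpha 6·6=36, R5→Alpha 3·24=72, R6→Alpha 12·11=132. Service 605; fixed 53; total 658.
Proposal Y: {Alpha, Charlie, Delta}: R1→Delta 3·19=57, R2→Alpha 4·25=100, R3→Delta 4·7=28, R4→Alpha 6·6=36, R5→Charlie 2·24=48, R6→Charlie 6·11=66. Service 335; fixed 123; total 458.
Difference: |658 − 458| = 200.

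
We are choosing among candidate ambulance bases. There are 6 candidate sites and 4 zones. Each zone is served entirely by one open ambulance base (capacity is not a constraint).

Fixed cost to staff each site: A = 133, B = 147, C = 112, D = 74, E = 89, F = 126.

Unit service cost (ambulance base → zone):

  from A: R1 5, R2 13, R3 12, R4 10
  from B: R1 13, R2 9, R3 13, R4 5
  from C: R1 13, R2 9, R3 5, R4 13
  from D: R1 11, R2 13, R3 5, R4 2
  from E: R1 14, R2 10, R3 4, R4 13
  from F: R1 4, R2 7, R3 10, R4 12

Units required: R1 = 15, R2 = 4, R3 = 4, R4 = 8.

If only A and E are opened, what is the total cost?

Each zone is assigned to its cheapest site among the open ones.
{A, E}: R1→A 5·15=75, R2→E 10·4=40, R3→E 4·4=16, R4→A 10·8=80. Service 211; fixed 222; total 433.

Total cost: 433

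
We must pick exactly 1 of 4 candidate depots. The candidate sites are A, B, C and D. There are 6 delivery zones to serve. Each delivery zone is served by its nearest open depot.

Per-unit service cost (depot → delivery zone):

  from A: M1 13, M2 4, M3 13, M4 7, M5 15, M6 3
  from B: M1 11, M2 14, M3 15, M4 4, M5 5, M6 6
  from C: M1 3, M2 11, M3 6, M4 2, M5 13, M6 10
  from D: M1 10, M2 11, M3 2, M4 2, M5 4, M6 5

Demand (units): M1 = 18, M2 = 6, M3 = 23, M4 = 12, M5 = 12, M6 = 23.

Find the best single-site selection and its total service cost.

With exactly 1 open, each delivery zone uses its cheapest among the chosen.
{D}: M1→D 10·18=180, M2→D 11·6=66, M3→D 2·23=46, M4→D 2·12=24, M5→D 4·12=48, M6→D 5·23=115. Service cost 479.
{C}: service cost 668
{B}: service cost 873
Among all 4 size-1 choices, {D} is lowest.

Choose D only; total service cost 479.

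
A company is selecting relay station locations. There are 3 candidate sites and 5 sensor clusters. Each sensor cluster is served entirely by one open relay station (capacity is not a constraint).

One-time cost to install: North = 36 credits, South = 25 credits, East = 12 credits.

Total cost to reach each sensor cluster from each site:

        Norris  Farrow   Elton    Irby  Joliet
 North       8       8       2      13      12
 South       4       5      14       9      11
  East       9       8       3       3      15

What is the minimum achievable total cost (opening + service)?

Minimum total cost: 50

For any fixed open set, each sensor cluster goes to its cheapest open site; total = fixed + service.
{East}: Norris→East 9, Farrow→East 8, Elton→East 3, Irby→East 3, Joliet→East 15. Service 38; fixed 12; total 50.
{South, East}: service 26 + fixed 37 = 63
{South}: Norris→South 4, Farrow→South 5, Elton→South 14, Irby→South 9, Joliet→South 11. Service 43; fixed 25; total 68.
{North, South, East}: service 25 + fixed 73 = 98
(All 7 nonempty subsets were checked; East only is lowest.)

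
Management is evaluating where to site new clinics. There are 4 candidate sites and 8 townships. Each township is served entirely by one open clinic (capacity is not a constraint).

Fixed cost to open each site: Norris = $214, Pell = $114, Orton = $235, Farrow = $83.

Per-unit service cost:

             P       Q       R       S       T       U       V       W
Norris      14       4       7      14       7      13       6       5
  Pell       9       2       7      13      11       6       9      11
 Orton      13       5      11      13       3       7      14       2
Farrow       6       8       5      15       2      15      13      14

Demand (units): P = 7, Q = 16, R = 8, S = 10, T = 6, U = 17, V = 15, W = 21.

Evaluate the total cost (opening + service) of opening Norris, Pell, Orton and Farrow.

Each township is assigned to its cheapest site among the open ones.
{Norris, Pell, Orton, Farrow}: P→Farrow 6·7=42, Q→Pell 2·16=32, R→Farrow 5·8=40, S→Pell 13·10=130, T→Farrow 2·6=12, U→Pell 6·17=102, V→Norris 6·15=90, W→Orton 2·21=42. Service 490; fixed 646; total 1136.

Total cost: 1136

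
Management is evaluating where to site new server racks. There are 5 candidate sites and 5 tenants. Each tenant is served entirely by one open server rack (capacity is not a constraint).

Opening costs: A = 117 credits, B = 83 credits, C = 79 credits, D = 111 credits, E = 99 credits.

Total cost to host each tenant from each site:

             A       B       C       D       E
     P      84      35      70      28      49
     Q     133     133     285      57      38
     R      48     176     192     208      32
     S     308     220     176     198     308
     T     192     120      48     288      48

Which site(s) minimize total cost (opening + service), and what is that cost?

Open C and E; minimum total cost 521.

For any fixed open set, each tenant goes to its cheapest open site; total = fixed + service.
{C, E}: P→E 49, Q→E 38, R→E 32, S→C 176, T→C 48. Service 343; fixed 178; total 521.
{D, E}: service 344 + fixed 210 = 554
{B, E}: service 373 + fixed 182 = 555
{A, B, C, D, E}: service 322 + fixed 489 = 811
No other subset beats 521.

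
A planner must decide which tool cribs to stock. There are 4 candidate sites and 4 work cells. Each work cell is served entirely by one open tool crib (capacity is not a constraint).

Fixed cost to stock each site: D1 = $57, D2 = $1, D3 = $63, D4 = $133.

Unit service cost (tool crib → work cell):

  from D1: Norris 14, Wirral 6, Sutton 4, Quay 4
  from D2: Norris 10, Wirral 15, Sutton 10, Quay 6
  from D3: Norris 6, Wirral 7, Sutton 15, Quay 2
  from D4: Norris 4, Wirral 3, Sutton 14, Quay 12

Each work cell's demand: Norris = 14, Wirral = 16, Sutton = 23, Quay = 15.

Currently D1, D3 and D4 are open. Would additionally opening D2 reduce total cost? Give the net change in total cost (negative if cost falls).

Current service cost with {D1, D3, D4}: 226.
Adding D2: each work cell re-picks its cheapest; new service cost 226, saving 0.
Extra fixed cost: 1. Net change = 1 − 0 = 1.
(Totals: 479 → 480.)

No — net change +1 (cost rises by 1).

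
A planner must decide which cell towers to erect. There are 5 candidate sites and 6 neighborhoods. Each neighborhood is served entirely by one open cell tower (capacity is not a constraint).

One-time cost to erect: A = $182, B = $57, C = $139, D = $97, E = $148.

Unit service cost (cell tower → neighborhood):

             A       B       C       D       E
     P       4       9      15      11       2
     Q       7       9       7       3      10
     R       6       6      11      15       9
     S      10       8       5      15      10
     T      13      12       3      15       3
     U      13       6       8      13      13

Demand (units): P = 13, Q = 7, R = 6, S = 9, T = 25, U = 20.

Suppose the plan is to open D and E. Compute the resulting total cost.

Total cost: 771

Each neighborhood is assigned to its cheapest site among the open ones.
{D, E}: P→E 2·13=26, Q→D 3·7=21, R→E 9·6=54, S→E 10·9=90, T→E 3·25=75, U→D 13·20=260. Service 526; fixed 245; total 771.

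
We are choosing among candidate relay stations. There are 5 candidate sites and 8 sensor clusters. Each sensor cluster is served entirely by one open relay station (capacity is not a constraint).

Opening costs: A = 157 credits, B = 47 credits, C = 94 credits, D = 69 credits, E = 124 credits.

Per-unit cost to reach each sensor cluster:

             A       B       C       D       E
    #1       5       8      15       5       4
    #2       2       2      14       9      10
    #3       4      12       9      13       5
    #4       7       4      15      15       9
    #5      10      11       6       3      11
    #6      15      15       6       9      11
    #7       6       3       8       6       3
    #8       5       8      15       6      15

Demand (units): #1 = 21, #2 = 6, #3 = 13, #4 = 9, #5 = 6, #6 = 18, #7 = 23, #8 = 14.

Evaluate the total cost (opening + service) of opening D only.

Each sensor cluster is assigned to its cheapest site among the open ones.
{D}: #1→D 5·21=105, #2→D 9·6=54, #3→D 13·13=169, #4→D 15·9=135, #5→D 3·6=18, #6→D 9·18=162, #7→D 6·23=138, #8→D 6·14=84. Service 865; fixed 69; total 934.

Total cost: 934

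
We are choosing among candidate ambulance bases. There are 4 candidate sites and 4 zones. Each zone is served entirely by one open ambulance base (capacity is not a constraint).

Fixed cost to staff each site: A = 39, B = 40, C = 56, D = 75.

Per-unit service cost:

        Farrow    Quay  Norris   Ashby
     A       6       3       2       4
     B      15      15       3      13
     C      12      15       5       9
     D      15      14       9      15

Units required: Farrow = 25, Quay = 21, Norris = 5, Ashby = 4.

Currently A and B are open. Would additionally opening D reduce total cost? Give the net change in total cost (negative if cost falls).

No — net change +75 (cost rises by 75).

Current service cost with {A, B}: 239.
Adding D: each zone re-picks its cheapest; new service cost 239, saving 0.
Extra fixed cost: 75. Net change = 75 − 0 = 75.
(Totals: 318 → 393.)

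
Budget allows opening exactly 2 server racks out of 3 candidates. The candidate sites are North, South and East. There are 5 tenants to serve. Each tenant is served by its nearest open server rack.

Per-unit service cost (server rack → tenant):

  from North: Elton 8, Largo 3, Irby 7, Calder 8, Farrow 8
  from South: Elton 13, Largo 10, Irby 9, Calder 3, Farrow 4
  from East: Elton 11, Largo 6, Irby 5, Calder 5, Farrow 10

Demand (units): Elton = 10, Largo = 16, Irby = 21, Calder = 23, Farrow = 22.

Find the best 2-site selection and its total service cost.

With exactly 2 open, each tenant uses its cheapest among the chosen.
{North, South}: Elton→North 8·10=80, Largo→North 3·16=48, Irby→North 7·21=147, Calder→South 3·23=69, Farrow→South 4·22=88. Service cost 432.
{South, East}: service cost 468
{North, East}: service cost 524
Among all 3 size-2 choices, {North, South} is lowest.

Choose North and South; total service cost 432.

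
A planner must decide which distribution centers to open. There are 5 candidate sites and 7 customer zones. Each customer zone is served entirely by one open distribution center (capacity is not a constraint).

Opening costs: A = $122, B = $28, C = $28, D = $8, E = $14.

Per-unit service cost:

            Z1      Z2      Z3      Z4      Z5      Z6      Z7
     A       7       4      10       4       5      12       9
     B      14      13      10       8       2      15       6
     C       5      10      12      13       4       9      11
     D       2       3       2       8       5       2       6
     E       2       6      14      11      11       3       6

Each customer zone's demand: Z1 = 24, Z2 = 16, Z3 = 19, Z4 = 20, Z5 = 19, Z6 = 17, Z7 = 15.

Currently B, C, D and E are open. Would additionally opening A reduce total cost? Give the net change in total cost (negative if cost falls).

Current service cost with {B, C, D, E}: 456.
Adding A: each customer zone re-picks its cheapest; new service cost 376, saving 80.
Extra fixed cost: 122. Net change = 122 − 80 = 42.
(Totals: 534 → 576.)

No — net change +42 (cost rises by 42).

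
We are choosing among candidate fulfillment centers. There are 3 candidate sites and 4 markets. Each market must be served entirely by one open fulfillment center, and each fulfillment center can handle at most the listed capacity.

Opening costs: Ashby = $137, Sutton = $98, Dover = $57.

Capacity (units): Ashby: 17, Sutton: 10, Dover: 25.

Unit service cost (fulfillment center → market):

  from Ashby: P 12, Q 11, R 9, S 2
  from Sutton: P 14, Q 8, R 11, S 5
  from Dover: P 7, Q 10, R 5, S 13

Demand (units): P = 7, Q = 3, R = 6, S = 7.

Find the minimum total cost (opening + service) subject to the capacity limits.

Open {Dover}: P→Dover 7·7=49, Q→Dover 10·3=30, R→Dover 5·6=30, S→Dover 13·7=91.
Loads: Dover carries 23/25. Service 200; fixed 57; total 257.
Next best feasible plan costs 293.

Minimum total cost: 257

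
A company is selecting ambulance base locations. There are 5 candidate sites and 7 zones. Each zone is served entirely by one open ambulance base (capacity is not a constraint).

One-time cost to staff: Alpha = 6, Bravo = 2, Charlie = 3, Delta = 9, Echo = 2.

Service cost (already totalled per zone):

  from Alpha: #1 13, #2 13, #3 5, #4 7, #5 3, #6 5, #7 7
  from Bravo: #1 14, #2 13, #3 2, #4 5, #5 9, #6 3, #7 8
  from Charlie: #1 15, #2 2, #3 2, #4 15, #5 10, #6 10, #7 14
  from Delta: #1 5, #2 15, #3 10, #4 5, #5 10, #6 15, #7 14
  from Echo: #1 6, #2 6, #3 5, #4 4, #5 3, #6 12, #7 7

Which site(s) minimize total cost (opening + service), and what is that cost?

Open Bravo, Charlie and Echo; minimum total cost 34.

For any fixed open set, each zone goes to its cheapest open site; total = fixed + service.
{Bravo, Charlie, Echo}: #1→Echo 6, #2→Charlie 2, #3→Bravo 2, #4→Echo 4, #5→Echo 3, #6→Bravo 3, #7→Echo 7. Service 27; fixed 7; total 34.
{Bravo, Echo}: service 31 + fixed 4 = 35
{Charlie, Echo}: service 34 + fixed 5 = 39
{Alpha, Bravo, Charlie, Delta, Echo}: service 26 + fixed 22 = 48
No other subset beats 34.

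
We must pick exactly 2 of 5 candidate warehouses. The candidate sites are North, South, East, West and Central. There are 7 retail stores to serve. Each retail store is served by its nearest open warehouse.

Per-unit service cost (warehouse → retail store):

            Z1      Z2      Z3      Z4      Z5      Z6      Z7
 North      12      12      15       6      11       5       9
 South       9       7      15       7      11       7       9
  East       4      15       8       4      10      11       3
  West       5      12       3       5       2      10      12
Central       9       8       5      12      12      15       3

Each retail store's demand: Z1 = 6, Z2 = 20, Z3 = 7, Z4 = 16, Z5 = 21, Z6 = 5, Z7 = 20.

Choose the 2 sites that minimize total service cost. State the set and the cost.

Choose West and Central; total service cost 443.

With exactly 2 open, each retail store uses its cheapest among the chosen.
{West, Central}: Z1→West 5·6=30, Z2→Central 8·20=160, Z3→West 3·7=21, Z4→West 5·16=80, Z5→West 2·21=42, Z6→West 10·5=50, Z7→Central 3·20=60. Service cost 443.
{East, West}: service cost 501
{South, West}: service cost 528
Among all 10 size-2 choices, {West, Central} is lowest.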